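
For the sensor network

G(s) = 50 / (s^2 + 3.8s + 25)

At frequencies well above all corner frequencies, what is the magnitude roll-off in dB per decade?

-40 dB/decade

Each pole contributes −20 dB/decade at high frequency; each zero contributes +20 dB/decade.
Net: 0 zero(s) − 2 pole(s) → -40 dB/decade.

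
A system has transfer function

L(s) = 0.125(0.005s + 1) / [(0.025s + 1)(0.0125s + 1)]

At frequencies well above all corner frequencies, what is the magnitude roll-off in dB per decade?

-20 dB/decade

Each pole contributes −20 dB/decade at high frequency; each zero contributes +20 dB/decade.
Net: 1 zero(s) − 2 pole(s) → -20 dB/decade.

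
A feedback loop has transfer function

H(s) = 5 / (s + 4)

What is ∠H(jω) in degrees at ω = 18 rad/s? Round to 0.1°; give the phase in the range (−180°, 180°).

-77.5°

At s = jω = j18:
pole (s+4): 4 + j18 → |·| = √(4²+18²) = √340 ≈ 18.439, ∠ = arctan(18/4) ≈ 77.47°
∠H = 0.00° − 77.47° = -77.47°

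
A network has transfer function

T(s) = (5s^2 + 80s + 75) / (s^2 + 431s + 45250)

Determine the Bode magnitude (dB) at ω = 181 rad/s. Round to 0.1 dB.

6.4 dB

Substitute s = j181:
Numerator: 5(j181)^2 + 80(j181) + 75 = -163730 + j14480
Denominator: (j181)^2 + 431(j181) + 45250 = 12489 + j78011
|N| = √(163730² + 14480²) ≈ 1.6437e+05, ∠N ≈ 174.95°
|D| = √(12489² + 78011²) ≈ 79004, ∠D ≈ 80.90°
|T| = 1.6437e+05 / 79004 ≈ 2.0805
Gain = 20 log₁₀(2.0805) ≈ 6.36 dB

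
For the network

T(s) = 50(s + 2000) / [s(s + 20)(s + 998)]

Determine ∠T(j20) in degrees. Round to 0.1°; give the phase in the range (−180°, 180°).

At s = jω = j20:
zero (s+2000): 2000 + j20 → |·| = √(2000²+20²) = √4000400 ≈ 2000.1, ∠ = arctan(20/2000) ≈ 0.57°
pole (s+20): 20 + j20 → |·| = √(20²+20²) = √800 ≈ 28.284, ∠ = arctan(20/20) ≈ 45.00°
pole (s+998): 998 + j20 → |·| = √(998²+20²) = √996404 ≈ 998.2, ∠ = arctan(20/998) ≈ 1.15°
pole at origin: |s| = 20, ∠ = 90.00° (in denominator)
∠T = 0.57° − 136.15° = -135.58°

-135.6°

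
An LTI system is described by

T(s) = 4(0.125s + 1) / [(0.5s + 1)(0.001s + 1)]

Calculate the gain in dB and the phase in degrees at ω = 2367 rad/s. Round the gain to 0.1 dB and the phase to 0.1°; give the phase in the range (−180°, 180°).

-8.2 dB, -67.2°

At ω = 2367 rad/s:
zero (1 + j2367·0.125) = 1 + j295.875 → |·| ≈ 295.88, ∠ ≈ 89.81°
pole (1 + j2367·0.5) = 1 + j1183.5 → |·| ≈ 1183.5, ∠ ≈ 89.95°
pole (1 + j2367·0.001) = 1 + j2.367 → |·| ≈ 2.5696, ∠ ≈ 67.10°
|T| = 4 · 295.88 / (1183.5 · 2.5696) ≈ 0.38917
Gain = 20 log₁₀(0.38917) ≈ -8.20 dB
∠T = (89.81°) − (89.95° + 67.10°) = -67.24°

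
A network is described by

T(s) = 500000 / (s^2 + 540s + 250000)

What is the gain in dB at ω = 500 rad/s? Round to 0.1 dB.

At s = jω = j500:
quadratic: (j500)² + 540·j500 + 250000 = 0 + j270000 → |·| ≈ 2.7e+05, ∠ ≈ 90.00°
|T| = 500000 / 2.7e+05 ≈ 1.8519
Gain = 20 log₁₀(1.8519) ≈ 5.35 dB

5.4 dB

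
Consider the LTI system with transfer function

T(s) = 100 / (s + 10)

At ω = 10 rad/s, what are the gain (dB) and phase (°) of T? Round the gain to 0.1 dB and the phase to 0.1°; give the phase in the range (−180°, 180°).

At s = jω = j10:
pole (s+10): 10 + j10 → |·| = √(10²+10²) = √200 ≈ 14.142, ∠ = arctan(10/10) ≈ 45.00°
|T| = 100 / 14.142 ≈ 7.0711
Gain = 20 log₁₀(7.0711) ≈ 16.99 dB
∠T = 0.00° − 45.00° = -45.00°

17.0 dB, -45.0°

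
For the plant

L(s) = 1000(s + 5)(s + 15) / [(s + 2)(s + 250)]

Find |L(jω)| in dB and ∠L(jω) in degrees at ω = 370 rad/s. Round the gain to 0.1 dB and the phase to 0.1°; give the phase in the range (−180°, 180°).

58.4 dB, 31.3°

At s = jω = j370:
zero (s+5): 5 + j370 → |·| = √(5²+370²) = √136925 ≈ 370.03, ∠ = arctan(370/5) ≈ 89.23°
zero (s+15): 15 + j370 → |·| = √(15²+370²) = √137125 ≈ 370.3, ∠ = arctan(370/15) ≈ 87.68°
pole (s+2): 2 + j370 → |·| = √(2²+370²) = √136904 ≈ 370.01, ∠ = arctan(370/2) ≈ 89.69°
pole (s+250): 250 + j370 → |·| = √(250²+370²) = √199400 ≈ 446.54, ∠ = arctan(370/250) ≈ 55.95°
|L| = 1000 · 1.3702e+05 / 1.6522e+05 ≈ 829.32
Gain = 20 log₁₀(829.32) ≈ 58.37 dB
∠L = 176.91° − 145.64° = 31.27°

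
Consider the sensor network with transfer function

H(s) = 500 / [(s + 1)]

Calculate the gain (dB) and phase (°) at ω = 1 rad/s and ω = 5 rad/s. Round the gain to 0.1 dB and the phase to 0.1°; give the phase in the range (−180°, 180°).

ω = 1: 51.0 dB, -45.0°; ω = 5: 39.8 dB, -78.7°

At ω = 1 rad/s:
pole (1 + j1·1) = 1 + j1 → |·| ≈ 1.4142, ∠ ≈ 45.00°
|H| = 500 · 1 / (1.4142) ≈ 353.56
Gain = 20 log₁₀(353.56) ≈ 50.97 dB
∠H = (0°) − (45.00°) = -45.00°

At ω = 5 rad/s:
pole (1 + j5·1) = 1 + j5 → |·| ≈ 5.099, ∠ ≈ 78.69°
|H| = 500 · 1 / (5.099) ≈ 98.058
Gain = 20 log₁₀(98.058) ≈ 39.83 dB
∠H = (0°) − (78.69°) = -78.69°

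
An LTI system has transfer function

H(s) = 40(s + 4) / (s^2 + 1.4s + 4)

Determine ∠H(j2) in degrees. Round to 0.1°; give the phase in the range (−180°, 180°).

-63.4°

At s = jω = j2:
zero (s+4): 4 + j2 → |·| = √(4²+2²) = √20 ≈ 4.4721, ∠ = arctan(2/4) ≈ 26.57°
quadratic: (j2)² + 1.4·j2 + 4 = 0 + j2.8 → |·| ≈ 2.8, ∠ ≈ 90.00°
∠H = 26.57° − 90.00° = -63.43°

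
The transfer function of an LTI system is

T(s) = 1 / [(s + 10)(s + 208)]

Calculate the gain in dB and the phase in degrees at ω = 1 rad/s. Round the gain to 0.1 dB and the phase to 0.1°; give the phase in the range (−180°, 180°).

At s = jω = j1:
pole (s+10): 10 + j1 → |·| = √(10²+1²) = √101 ≈ 10.05, ∠ = arctan(1/10) ≈ 5.71°
pole (s+208): 208 + j1 → |·| = √(208²+1²) = √43265 ≈ 208, ∠ = arctan(1/208) ≈ 0.28°
|T| = 1 / 2090.4 ≈ 0.00047838
Gain = 20 log₁₀(0.00047838) ≈ -66.40 dB
∠T = 0.00° − 5.99° = -5.99°

-66.4 dB, -6.0°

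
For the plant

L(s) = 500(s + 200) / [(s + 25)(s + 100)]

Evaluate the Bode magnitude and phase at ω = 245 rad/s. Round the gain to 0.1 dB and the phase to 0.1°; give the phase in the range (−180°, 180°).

7.7 dB, -101.2°

At s = jω = j245:
zero (s+200): 200 + j245 → |·| = √(200²+245²) = √100025 ≈ 316.27, ∠ = arctan(245/200) ≈ 50.77°
pole (s+25): 25 + j245 → |·| = √(25²+245²) = √60650 ≈ 246.27, ∠ = arctan(245/25) ≈ 84.17°
pole (s+100): 100 + j245 → |·| = √(100²+245²) = √70025 ≈ 264.62, ∠ = arctan(245/100) ≈ 67.80°
|L| = 500 · 316.27 / 65168 ≈ 2.4266
Gain = 20 log₁₀(2.4266) ≈ 7.70 dB
∠L = 50.77° − 151.97° = -101.20°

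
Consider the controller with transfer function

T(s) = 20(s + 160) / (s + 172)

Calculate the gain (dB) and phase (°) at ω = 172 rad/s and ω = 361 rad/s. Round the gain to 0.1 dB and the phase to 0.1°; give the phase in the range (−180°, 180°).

ω = 172: 25.7 dB, 2.1°; ω = 361: 25.9 dB, 1.6°

At s = jω = j172:
zero (s+160): 160 + j172 → |·| = √(160²+172²) = √55184 ≈ 234.91, ∠ = arctan(172/160) ≈ 47.07°
pole (s+172): 172 + j172 → |·| = √(172²+172²) = √59168 ≈ 243.24, ∠ = arctan(172/172) ≈ 45.00°
|T| = 20 · 234.91 / 243.24 ≈ 19.315
Gain = 20 log₁₀(19.315) ≈ 25.72 dB
∠T = 47.07° − 45.00° = 2.07°

At s = jω = j361:
zero (s+160): 160 + j361 → |·| = √(160²+361²) = √155921 ≈ 394.87, ∠ = arctan(361/160) ≈ 66.10°
pole (s+172): 172 + j361 → |·| = √(172²+361²) = √159905 ≈ 399.88, ∠ = arctan(361/172) ≈ 64.52°
|T| = 20 · 394.87 / 399.88 ≈ 19.749
Gain = 20 log₁₀(19.749) ≈ 25.91 dB
∠T = 66.10° − 64.52° = 1.58°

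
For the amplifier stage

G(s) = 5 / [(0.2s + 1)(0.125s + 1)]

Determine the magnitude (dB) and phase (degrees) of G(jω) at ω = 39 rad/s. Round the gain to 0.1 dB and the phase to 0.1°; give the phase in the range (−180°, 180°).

-17.9 dB, -161.1°

At ω = 39 rad/s:
pole (1 + j39·0.2) = 1 + j7.8 → |·| ≈ 7.8638, ∠ ≈ 82.69°
pole (1 + j39·0.125) = 1 + j4.875 → |·| ≈ 4.9765, ∠ ≈ 78.41°
|G| = 5 · 1 / (7.8638 · 4.9765) ≈ 0.12777
Gain = 20 log₁₀(0.12777) ≈ -17.87 dB
∠G = (0°) − (82.69° + 78.41°) = -161.10°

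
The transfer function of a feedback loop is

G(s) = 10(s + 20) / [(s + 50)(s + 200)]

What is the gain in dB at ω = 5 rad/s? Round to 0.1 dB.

At s = jω = j5:
zero (s+20): 20 + j5 → |·| = √(20²+5²) = √425 ≈ 20.616, ∠ = arctan(5/20) ≈ 14.04°
pole (s+50): 50 + j5 → |·| = √(50²+5²) = √2525 ≈ 50.249, ∠ = arctan(5/50) ≈ 5.71°
pole (s+200): 200 + j5 → |·| = √(200²+5²) = √40025 ≈ 200.06, ∠ = arctan(5/200) ≈ 1.43°
|G| = 10 · 20.616 / 10053 ≈ 0.020507
Gain = 20 log₁₀(0.020507) ≈ -33.76 dB

-33.8 dB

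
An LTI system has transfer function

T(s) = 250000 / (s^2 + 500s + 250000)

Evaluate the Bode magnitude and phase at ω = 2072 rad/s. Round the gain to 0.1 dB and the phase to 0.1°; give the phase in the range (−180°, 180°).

-24.5 dB, -165.6°

At s = jω = j2072:
quadratic: (j2072)² + 500·j2072 + 250000 = -4043184 + j1036000 → |·| ≈ 4.1738e+06, ∠ ≈ 165.63°
|T| = 250000 / 4.1738e+06 ≈ 0.059897
Gain = 20 log₁₀(0.059897) ≈ -24.45 dB
∠T = 0.00° − 165.63° = -165.63°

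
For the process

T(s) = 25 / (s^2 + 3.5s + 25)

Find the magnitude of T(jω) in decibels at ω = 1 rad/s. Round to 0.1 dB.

At s = jω = j1:
quadratic: (j1)² + 3.5·j1 + 25 = 24 + j3.5 → |·| ≈ 24.254, ∠ ≈ 8.30°
|T| = 25 / 24.254 ≈ 1.0308
Gain = 20 log₁₀(1.0308) ≈ 0.26 dB

0.3 dB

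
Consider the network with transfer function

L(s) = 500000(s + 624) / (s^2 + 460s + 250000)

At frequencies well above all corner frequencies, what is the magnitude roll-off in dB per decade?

-20 dB/decade

Each pole contributes −20 dB/decade at high frequency; each zero contributes +20 dB/decade.
Net: 1 zero(s) − 2 pole(s) → -20 dB/decade.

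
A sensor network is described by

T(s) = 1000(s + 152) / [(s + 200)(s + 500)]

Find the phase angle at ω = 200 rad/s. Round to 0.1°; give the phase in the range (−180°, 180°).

At s = jω = j200:
zero (s+152): 152 + j200 → |·| = √(152²+200²) = √63104 ≈ 251.21, ∠ = arctan(200/152) ≈ 52.77°
pole (s+200): 200 + j200 → |·| = √(200²+200²) = √80000 ≈ 282.84, ∠ = arctan(200/200) ≈ 45.00°
pole (s+500): 500 + j200 → |·| = √(500²+200²) = √290000 ≈ 538.52, ∠ = arctan(200/500) ≈ 21.80°
∠T = 52.77° − 66.80° = -14.03°

-14.0°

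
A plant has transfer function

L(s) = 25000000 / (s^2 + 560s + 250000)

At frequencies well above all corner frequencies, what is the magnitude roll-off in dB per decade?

Each pole contributes −20 dB/decade at high frequency; each zero contributes +20 dB/decade.
Net: 0 zero(s) − 2 pole(s) → -40 dB/decade.

-40 dB/decade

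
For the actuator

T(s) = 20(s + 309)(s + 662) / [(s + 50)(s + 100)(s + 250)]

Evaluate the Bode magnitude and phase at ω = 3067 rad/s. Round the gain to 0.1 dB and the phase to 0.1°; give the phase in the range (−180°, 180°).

-43.5 dB, -100.5°

At s = jω = j3067:
zero (s+309): 309 + j3067 → |·| = √(309²+3067²) = √9501970 ≈ 3082.5, ∠ = arctan(3067/309) ≈ 84.25°
zero (s+662): 662 + j3067 → |·| = √(662²+3067²) = √9844733 ≈ 3137.6, ∠ = arctan(3067/662) ≈ 77.82°
pole (s+50): 50 + j3067 → |·| = √(50²+3067²) = √9408989 ≈ 3067.4, ∠ = arctan(3067/50) ≈ 89.07°
pole (s+100): 100 + j3067 → |·| = √(100²+3067²) = √9416489 ≈ 3068.6, ∠ = arctan(3067/100) ≈ 88.13°
pole (s+250): 250 + j3067 → |·| = √(250²+3067²) = √9468989 ≈ 3077.2, ∠ = arctan(3067/250) ≈ 85.34°
|T| = 20 · 9.6717e+06 / 2.8965e+10 ≈ 0.0066782
Gain = 20 log₁₀(0.0066782) ≈ -43.51 dB
∠T = 162.07° − 262.54° = -100.47°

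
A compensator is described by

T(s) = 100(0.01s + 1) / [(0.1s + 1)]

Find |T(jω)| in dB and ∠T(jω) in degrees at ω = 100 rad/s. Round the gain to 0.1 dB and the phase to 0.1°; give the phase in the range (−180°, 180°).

At ω = 100 rad/s:
zero (1 + j100·0.01) = 1 + j1 → |·| ≈ 1.4142, ∠ ≈ 45.00°
pole (1 + j100·0.1) = 1 + j10 → |·| ≈ 10.05, ∠ ≈ 84.29°
|T| = 100 · 1.4142 / (10.05) ≈ 14.072
Gain = 20 log₁₀(14.072) ≈ 22.97 dB
∠T = (45.00°) − (84.29°) = -39.29°

23.0 dB, -39.3°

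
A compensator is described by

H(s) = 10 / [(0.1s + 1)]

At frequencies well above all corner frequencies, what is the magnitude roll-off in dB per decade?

Each pole contributes −20 dB/decade at high frequency; each zero contributes +20 dB/decade.
Net: 0 zero(s) − 1 pole(s) → -20 dB/decade.

-20 dB/decade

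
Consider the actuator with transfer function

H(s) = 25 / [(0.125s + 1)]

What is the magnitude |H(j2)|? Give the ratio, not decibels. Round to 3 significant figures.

At ω = 2 rad/s:
pole (1 + j2·0.125) = 1 + j0.25 → |·| ≈ 1.0308, ∠ ≈ 14.04°
|H| = 25 · 1 / (1.0308) ≈ 24.253

24.3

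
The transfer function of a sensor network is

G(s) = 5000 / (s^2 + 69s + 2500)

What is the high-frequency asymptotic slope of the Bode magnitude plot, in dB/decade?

Each pole contributes −20 dB/decade at high frequency; each zero contributes +20 dB/decade.
Net: 0 zero(s) − 2 pole(s) → -40 dB/decade.

-40 dB/decade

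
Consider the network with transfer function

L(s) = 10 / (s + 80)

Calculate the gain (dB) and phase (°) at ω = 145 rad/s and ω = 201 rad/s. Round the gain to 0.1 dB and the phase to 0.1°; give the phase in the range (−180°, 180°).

ω = 145: -24.4 dB, -61.1°; ω = 201: -26.7 dB, -68.3°

At s = jω = j145:
pole (s+80): 80 + j145 → |·| = √(80²+145²) = √27425 ≈ 165.6, ∠ = arctan(145/80) ≈ 61.11°
|L| = 10 / 165.6 ≈ 0.060386
Gain = 20 log₁₀(0.060386) ≈ -24.38 dB
∠L = 0.00° − 61.11° = -61.11°

At s = jω = j201:
pole (s+80): 80 + j201 → |·| = √(80²+201²) = √46801 ≈ 216.34, ∠ = arctan(201/80) ≈ 68.30°
|L| = 10 / 216.34 ≈ 0.046224
Gain = 20 log₁₀(0.046224) ≈ -26.70 dB
∠L = 0.00° − 68.30° = -68.30°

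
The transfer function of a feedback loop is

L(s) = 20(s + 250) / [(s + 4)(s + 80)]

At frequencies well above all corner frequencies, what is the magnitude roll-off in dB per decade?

Each pole contributes −20 dB/decade at high frequency; each zero contributes +20 dB/decade.
Net: 1 zero(s) − 2 pole(s) → -20 dB/decade.

-20 dB/decade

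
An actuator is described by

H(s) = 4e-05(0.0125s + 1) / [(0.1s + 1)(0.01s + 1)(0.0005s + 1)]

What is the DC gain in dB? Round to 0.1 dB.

-88.0 dB

H(0) = 4e-05 · 1 / 1 = 4e-05
20 log₁₀(4e-05) ≈ -87.96 dB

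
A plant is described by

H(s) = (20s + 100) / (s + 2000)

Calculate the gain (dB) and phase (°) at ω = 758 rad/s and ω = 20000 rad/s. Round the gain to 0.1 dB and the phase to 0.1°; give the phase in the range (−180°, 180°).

Substitute s = j758:
Numerator: 20(j758) + 100 = 100 + j15160
Denominator: (j758) + 2000 = 2000 + j758
|N| = √(100² + 15160²) ≈ 15160, ∠N ≈ 89.62°
|D| = √(2000² + 758²) ≈ 2138.8, ∠D ≈ 20.76°
|H| = 15160 / 2138.8 ≈ 7.0881
Gain = 20 log₁₀(7.0881) ≈ 17.01 dB
∠H = 89.62° − 20.76° = 68.86°

Substitute s = j20000:
Numerator: 20(j20000) + 100 = 100 + j400000
Denominator: (j20000) + 2000 = 2000 + j20000
|N| = √(100² + 400000²) ≈ 4e+05, ∠N ≈ 89.99°
|D| = √(2000² + 20000²) ≈ 20100, ∠D ≈ 84.29°
|H| = 4e+05 / 20100 ≈ 19.9
Gain = 20 log₁₀(19.9) ≈ 25.98 dB
∠H = 89.99° − 84.29° = 5.70°

ω = 758: 17.0 dB, 68.9°; ω = 20000: 26.0 dB, 5.7°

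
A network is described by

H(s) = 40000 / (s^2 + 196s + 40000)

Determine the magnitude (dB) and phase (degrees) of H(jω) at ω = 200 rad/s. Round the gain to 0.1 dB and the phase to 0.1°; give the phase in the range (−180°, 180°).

0.2 dB, -90.0°

At s = jω = j200:
quadratic: (j200)² + 196·j200 + 40000 = 0 + j39200 → |·| ≈ 39200, ∠ ≈ 90.00°
|H| = 40000 / 39200 ≈ 1.0204
Gain = 20 log₁₀(1.0204) ≈ 0.18 dB
∠H = 0.00° − 90.00° = -90.00°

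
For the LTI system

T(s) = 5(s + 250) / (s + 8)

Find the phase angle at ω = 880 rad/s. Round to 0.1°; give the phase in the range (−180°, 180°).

-15.3°

At s = jω = j880:
zero (s+250): 250 + j880 → |·| = √(250²+880²) = √836900 ≈ 914.82, ∠ = arctan(880/250) ≈ 74.14°
pole (s+8): 8 + j880 → |·| = √(8²+880²) = √774464 ≈ 880.04, ∠ = arctan(880/8) ≈ 89.48°
∠T = 74.14° − 89.48° = -15.34°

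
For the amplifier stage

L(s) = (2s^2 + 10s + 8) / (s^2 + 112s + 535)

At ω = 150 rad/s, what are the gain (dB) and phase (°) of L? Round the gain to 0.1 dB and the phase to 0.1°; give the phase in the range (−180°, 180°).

4.2 dB, 35.5°

Substitute s = j150:
Numerator: 2(j150)^2 + 10(j150) + 8 = -44992 + j1500
Denominator: (j150)^2 + 112(j150) + 535 = -21965 + j16800
|N| = √(44992² + 1500²) ≈ 45017, ∠N ≈ 178.09°
|D| = √(21965² + 16800²) ≈ 27653, ∠D ≈ 142.59°
|L| = 45017 / 27653 ≈ 1.6279
Gain = 20 log₁₀(1.6279) ≈ 4.23 dB
∠L = 178.09° − 142.59° = 35.50°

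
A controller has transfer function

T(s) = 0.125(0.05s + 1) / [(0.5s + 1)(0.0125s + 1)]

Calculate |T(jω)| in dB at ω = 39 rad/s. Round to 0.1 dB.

-38.0 dB

At ω = 39 rad/s:
zero (1 + j39·0.05) = 1 + j1.95 → |·| ≈ 2.1915, ∠ ≈ 62.85°
pole (1 + j39·0.5) = 1 + j19.5 → |·| ≈ 19.526, ∠ ≈ 87.06°
pole (1 + j39·0.0125) = 1 + j0.4875 → |·| ≈ 1.1125, ∠ ≈ 25.99°
|T| = 0.125 · 2.1915 / (19.526 · 1.1125) ≈ 0.012611
Gain = 20 log₁₀(0.012611) ≈ -37.99 dB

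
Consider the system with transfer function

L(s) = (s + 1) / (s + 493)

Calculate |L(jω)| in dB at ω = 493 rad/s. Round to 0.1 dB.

At s = jω = j493:
zero (s+1): 1 + j493 → |·| = √(1²+493²) = √243050 ≈ 493, ∠ = arctan(493/1) ≈ 89.88°
pole (s+493): 493 + j493 → |·| = √(493²+493²) = √486098 ≈ 697.21, ∠ = arctan(493/493) ≈ 45.00°
|L| = 1 · 493 / 697.21 ≈ 0.7071
Gain = 20 log₁₀(0.7071) ≈ -3.01 dB

-3.0 dB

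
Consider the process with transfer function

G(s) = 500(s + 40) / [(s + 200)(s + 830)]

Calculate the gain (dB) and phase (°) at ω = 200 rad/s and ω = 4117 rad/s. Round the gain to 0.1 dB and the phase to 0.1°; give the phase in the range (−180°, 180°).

ω = 200: -7.5 dB, 20.1°; ω = 4117: -18.5 dB, -76.4°

At s = jω = j200:
zero (s+40): 40 + j200 → |·| = √(40²+200²) = √41600 ≈ 203.96, ∠ = arctan(200/40) ≈ 78.69°
pole (s+200): 200 + j200 → |·| = √(200²+200²) = √80000 ≈ 282.84, ∠ = arctan(200/200) ≈ 45.00°
pole (s+830): 830 + j200 → |·| = √(830²+200²) = √728900 ≈ 853.76, ∠ = arctan(200/830) ≈ 13.55°
|G| = 500 · 203.96 / 2.4148e+05 ≈ 0.42231
Gain = 20 log₁₀(0.42231) ≈ -7.49 dB
∠G = 78.69° − 58.55° = 20.14°

At s = jω = j4117:
zero (s+40): 40 + j4117 → |·| = √(40²+4117²) = √16951289 ≈ 4117.2, ∠ = arctan(4117/40) ≈ 89.44°
pole (s+200): 200 + j4117 → |·| = √(200²+4117²) = √16989689 ≈ 4121.9, ∠ = arctan(4117/200) ≈ 87.22°
pole (s+830): 830 + j4117 → |·| = √(830²+4117²) = √17638589 ≈ 4199.8, ∠ = arctan(4117/830) ≈ 78.60°
|G| = 500 · 4117.2 / 1.7311e+07 ≈ 0.11892
Gain = 20 log₁₀(0.11892) ≈ -18.49 dB
∠G = 89.44° − 165.82° = -76.38°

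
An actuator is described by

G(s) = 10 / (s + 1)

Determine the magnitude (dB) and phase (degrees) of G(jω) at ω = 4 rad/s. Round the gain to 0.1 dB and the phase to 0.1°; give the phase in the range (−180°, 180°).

At s = jω = j4:
pole (s+1): 1 + j4 → |·| = √(1²+4²) = √17 ≈ 4.1231, ∠ = arctan(4/1) ≈ 75.96°
|G| = 10 / 4.1231 ≈ 2.4254
Gain = 20 log₁₀(2.4254) ≈ 7.70 dB
∠G = 0.00° − 75.96° = -75.96°

7.7 dB, -76.0°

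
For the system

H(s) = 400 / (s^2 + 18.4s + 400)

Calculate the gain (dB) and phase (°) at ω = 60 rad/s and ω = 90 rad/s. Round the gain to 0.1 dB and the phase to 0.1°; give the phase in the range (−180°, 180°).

ω = 60: -18.6 dB, -161.0°; ω = 90: -25.9 dB, -167.9°

At s = jω = j60:
quadratic: (j60)² + 18.4·j60 + 400 = -3200 + j1104 → |·| ≈ 3385.1, ∠ ≈ 160.97°
|H| = 400 / 3385.1 ≈ 0.11816
Gain = 20 log₁₀(0.11816) ≈ -18.55 dB
∠H = 0.00° − 160.97° = -160.97°

At s = jω = j90:
quadratic: (j90)² + 18.4·j90 + 400 = -7700 + j1656 → |·| ≈ 7876.1, ∠ ≈ 167.86°
|H| = 400 / 7876.1 ≈ 0.050787
Gain = 20 log₁₀(0.050787) ≈ -25.88 dB
∠H = 0.00° − 167.86° = -167.86°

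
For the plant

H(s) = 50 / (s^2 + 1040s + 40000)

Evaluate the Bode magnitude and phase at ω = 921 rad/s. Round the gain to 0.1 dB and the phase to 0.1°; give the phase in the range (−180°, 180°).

Substitute s = j921:
Numerator: 50 = 50 + j0
Denominator: (j921)^2 + 1040(j921) + 40000 = -808241 + j957840
|N| = √(50² + 0²) ≈ 50, ∠N ≈ 0.00°
|D| = √(808241² + 957840²) ≈ 1.2533e+06, ∠D ≈ 130.16°
|H| = 50 / 1.2533e+06 ≈ 3.9895e-05
Gain = 20 log₁₀(3.9895e-05) ≈ -87.98 dB
∠H = 0.00° − 130.16° = -130.16°

-88.0 dB, -130.2°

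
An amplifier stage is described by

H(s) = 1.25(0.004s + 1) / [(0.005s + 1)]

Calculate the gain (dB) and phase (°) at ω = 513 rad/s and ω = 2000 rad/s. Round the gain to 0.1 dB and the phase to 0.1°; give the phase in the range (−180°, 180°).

At ω = 513 rad/s:
zero (1 + j513·0.004) = 1 + j2.052 → |·| ≈ 2.2827, ∠ ≈ 64.02°
pole (1 + j513·0.005) = 1 + j2.565 → |·| ≈ 2.753, ∠ ≈ 68.70°
|H| = 1.25 · 2.2827 / (2.753) ≈ 1.0365
Gain = 20 log₁₀(1.0365) ≈ 0.31 dB
∠H = (64.02°) − (68.70°) = -4.68°

At ω = 2000 rad/s:
zero (1 + j2000·0.004) = 1 + j8 → |·| ≈ 8.0623, ∠ ≈ 82.87°
pole (1 + j2000·0.005) = 1 + j10 → |·| ≈ 10.05, ∠ ≈ 84.29°
|H| = 1.25 · 8.0623 / (10.05) ≈ 1.0028
Gain = 20 log₁₀(1.0028) ≈ 0.02 dB
∠H = (82.87°) − (84.29°) = -1.42°

ω = 513: 0.3 dB, -4.7°; ω = 2000: 0.0 dB, -1.4°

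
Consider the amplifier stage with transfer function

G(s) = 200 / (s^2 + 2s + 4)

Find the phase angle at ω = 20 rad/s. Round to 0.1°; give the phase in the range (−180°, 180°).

At s = jω = j20:
quadratic: (j20)² + 2·j20 + 4 = -396 + j40 → |·| ≈ 398.02, ∠ ≈ 174.23°
∠G = 0.00° − 174.23° = -174.23°

-174.2°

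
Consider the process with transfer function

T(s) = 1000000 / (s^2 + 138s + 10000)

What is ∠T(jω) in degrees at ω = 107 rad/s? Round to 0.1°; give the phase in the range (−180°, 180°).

At s = jω = j107:
quadratic: (j107)² + 138·j107 + 10000 = -1449 + j14766 → |·| ≈ 14837, ∠ ≈ 95.60°
∠T = 0.00° − 95.60° = -95.60°

-95.6°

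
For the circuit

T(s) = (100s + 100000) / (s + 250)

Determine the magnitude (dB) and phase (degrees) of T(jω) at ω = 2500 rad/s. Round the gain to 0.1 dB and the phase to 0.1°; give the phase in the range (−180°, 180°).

40.6 dB, -16.1°

Substitute s = j2500:
Numerator: 100(j2500) + 100000 = 100000 + j250000
Denominator: (j2500) + 250 = 250 + j2500
|N| = √(100000² + 250000²) ≈ 2.6926e+05, ∠N ≈ 68.20°
|D| = √(250² + 2500²) ≈ 2512.5, ∠D ≈ 84.29°
|T| = 2.6926e+05 / 2512.5 ≈ 107.17
Gain = 20 log₁₀(107.17) ≈ 40.60 dB
∠T = 68.20° − 84.29° = -16.09°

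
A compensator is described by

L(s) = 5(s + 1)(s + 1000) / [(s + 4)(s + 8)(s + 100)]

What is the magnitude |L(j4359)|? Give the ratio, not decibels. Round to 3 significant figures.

0.00118

At s = jω = j4359:
zero (s+1): 1 + j4359 → |·| = √(1²+4359²) = √19000882 ≈ 4359, ∠ = arctan(4359/1) ≈ 89.99°
zero (s+1000): 1000 + j4359 → |·| = √(1000²+4359²) = √20000881 ≈ 4472.2, ∠ = arctan(4359/1000) ≈ 77.08°
pole (s+4): 4 + j4359 → |·| = √(4²+4359²) = √19000897 ≈ 4359, ∠ = arctan(4359/4) ≈ 89.95°
pole (s+8): 8 + j4359 → |·| = √(8²+4359²) = √19000945 ≈ 4359, ∠ = arctan(4359/8) ≈ 89.89°
pole (s+100): 100 + j4359 → |·| = √(100²+4359²) = √19010881 ≈ 4360.1, ∠ = arctan(4359/100) ≈ 88.69°
|L| = 5 · 1.9494e+07 / 8.2846e+10 ≈ 0.0011765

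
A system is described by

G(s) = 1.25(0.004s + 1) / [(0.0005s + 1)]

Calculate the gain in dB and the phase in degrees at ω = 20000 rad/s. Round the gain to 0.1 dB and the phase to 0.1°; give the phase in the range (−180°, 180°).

At ω = 20000 rad/s:
zero (1 + j20000·0.004) = 1 + j80 → |·| ≈ 80.006, ∠ ≈ 89.28°
pole (1 + j20000·0.0005) = 1 + j10 → |·| ≈ 10.05, ∠ ≈ 84.29°
|G| = 1.25 · 80.006 / (10.05) ≈ 9.951
Gain = 20 log₁₀(9.951) ≈ 19.96 dB
∠G = (89.28°) − (84.29°) = 4.99°

20.0 dB, 5.0°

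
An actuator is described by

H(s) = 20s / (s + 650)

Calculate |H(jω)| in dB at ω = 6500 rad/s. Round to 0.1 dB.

At s = jω = j6500:
zero at origin: s = j6500 → |·| = 6500, ∠ = 90.00°
pole (s+650): 650 + j6500 → |·| = √(650²+6500²) = √42672500 ≈ 6532.4, ∠ = arctan(6500/650) ≈ 84.29°
|H| = 20 · 6500 / 6532.4 ≈ 19.901
Gain = 20 log₁₀(19.901) ≈ 25.98 dB

26.0 dB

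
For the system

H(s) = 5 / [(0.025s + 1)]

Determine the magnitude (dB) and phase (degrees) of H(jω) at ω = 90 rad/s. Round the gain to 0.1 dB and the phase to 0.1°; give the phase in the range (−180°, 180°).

At ω = 90 rad/s:
pole (1 + j90·0.025) = 1 + j2.25 → |·| ≈ 2.4622, ∠ ≈ 66.04°
|H| = 5 · 1 / (2.4622) ≈ 2.0307
Gain = 20 log₁₀(2.0307) ≈ 6.15 dB
∠H = (0°) − (66.04°) = -66.04°

6.2 dB, -66.0°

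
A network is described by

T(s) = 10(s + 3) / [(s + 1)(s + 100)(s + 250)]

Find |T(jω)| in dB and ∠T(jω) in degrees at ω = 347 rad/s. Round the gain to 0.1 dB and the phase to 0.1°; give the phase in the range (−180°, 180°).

-83.8 dB, -128.5°

At s = jω = j347:
zero (s+3): 3 + j347 → |·| = √(3²+347²) = √120418 ≈ 347.01, ∠ = arctan(347/3) ≈ 89.50°
pole (s+1): 1 + j347 → |·| = √(1²+347²) = √120410 ≈ 347, ∠ = arctan(347/1) ≈ 89.83°
pole (s+100): 100 + j347 → |·| = √(100²+347²) = √130409 ≈ 361.12, ∠ = arctan(347/100) ≈ 73.92°
pole (s+250): 250 + j347 → |·| = √(250²+347²) = √182909 ≈ 427.68, ∠ = arctan(347/250) ≈ 54.23°
|T| = 10 · 347.01 / 5.3592e+07 ≈ 6.475e-05
Gain = 20 log₁₀(6.475e-05) ≈ -83.78 dB
∠T = 89.50° − 217.98° = -128.48°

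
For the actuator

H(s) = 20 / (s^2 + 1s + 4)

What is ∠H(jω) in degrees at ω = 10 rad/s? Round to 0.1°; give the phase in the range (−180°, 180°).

-174.1°

At s = jω = j10:
quadratic: (j10)² + 1·j10 + 4 = -96 + j10 → |·| ≈ 96.519, ∠ ≈ 174.05°
∠H = 0.00° − 174.05° = -174.05°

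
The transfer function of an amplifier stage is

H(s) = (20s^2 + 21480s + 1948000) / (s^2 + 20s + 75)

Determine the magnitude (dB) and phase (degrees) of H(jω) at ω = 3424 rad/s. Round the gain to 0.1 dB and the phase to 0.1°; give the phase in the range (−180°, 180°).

Substitute s = j3424:
Numerator: 20(j3424)^2 + 21480(j3424) + 1948000 = -232527520 + j73547520
Denominator: (j3424)^2 + 20(j3424) + 75 = -11723701 + j68480
|N| = √(232527520² + 73547520²) ≈ 2.4388e+08, ∠N ≈ 162.45°
|D| = √(11723701² + 68480²) ≈ 1.1724e+07, ∠D ≈ 179.67°
|H| = 2.4388e+08 / 1.1724e+07 ≈ 20.802
Gain = 20 log₁₀(20.802) ≈ 26.36 dB
∠H = 162.45° − 179.67° = -17.22°

26.4 dB, -17.2°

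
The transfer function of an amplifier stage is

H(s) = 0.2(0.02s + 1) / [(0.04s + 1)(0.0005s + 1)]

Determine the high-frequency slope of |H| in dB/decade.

-20 dB/decade

Each pole contributes −20 dB/decade at high frequency; each zero contributes +20 dB/decade.
Net: 1 zero(s) − 2 pole(s) → -20 dB/decade.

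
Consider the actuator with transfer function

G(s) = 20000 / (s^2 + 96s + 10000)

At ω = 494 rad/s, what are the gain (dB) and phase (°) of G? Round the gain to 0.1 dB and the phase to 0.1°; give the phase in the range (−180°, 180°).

-21.5 dB, -168.5°

At s = jω = j494:
quadratic: (j494)² + 96·j494 + 10000 = -234036 + j47424 → |·| ≈ 2.3879e+05, ∠ ≈ 168.54°
|G| = 20000 / 2.3879e+05 ≈ 0.083756
Gain = 20 log₁₀(0.083756) ≈ -21.54 dB
∠G = 0.00° − 168.54° = -168.54°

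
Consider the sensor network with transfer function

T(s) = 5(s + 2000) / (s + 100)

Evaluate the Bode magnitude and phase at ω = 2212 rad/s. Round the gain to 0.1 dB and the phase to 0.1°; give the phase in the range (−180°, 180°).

At s = jω = j2212:
zero (s+2000): 2000 + j2212 → |·| = √(2000²+2212²) = √8892944 ≈ 2982.1, ∠ = arctan(2212/2000) ≈ 47.88°
pole (s+100): 100 + j2212 → |·| = √(100²+2212²) = √4902944 ≈ 2214.3, ∠ = arctan(2212/100) ≈ 87.41°
|T| = 5 · 2982.1 / 2214.3 ≈ 6.7337
Gain = 20 log₁₀(6.7337) ≈ 16.57 dB
∠T = 47.88° − 87.41° = -39.53°

16.6 dB, -39.5°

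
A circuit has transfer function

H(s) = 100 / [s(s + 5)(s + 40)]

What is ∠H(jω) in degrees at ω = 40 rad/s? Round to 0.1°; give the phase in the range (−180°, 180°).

At s = jω = j40:
pole (s+5): 5 + j40 → |·| = √(5²+40²) = √1625 ≈ 40.311, ∠ = arctan(40/5) ≈ 82.87°
pole (s+40): 40 + j40 → |·| = √(40²+40²) = √3200 ≈ 56.569, ∠ = arctan(40/40) ≈ 45.00°
pole at origin: |s| = 40, ∠ = 90.00° (in denominator)
∠H = 0.00° − 217.87° = -217.87° ≡ 142.13° (principal value)

142.1°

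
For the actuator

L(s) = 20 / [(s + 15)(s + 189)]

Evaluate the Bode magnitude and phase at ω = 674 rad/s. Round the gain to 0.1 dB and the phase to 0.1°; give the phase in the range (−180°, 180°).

-87.5 dB, -163.1°

At s = jω = j674:
pole (s+15): 15 + j674 → |·| = √(15²+674²) = √454501 ≈ 674.17, ∠ = arctan(674/15) ≈ 88.73°
pole (s+189): 189 + j674 → |·| = √(189²+674²) = √489997 ≈ 700, ∠ = arctan(674/189) ≈ 74.34°
|L| = 20 / 4.7192e+05 ≈ 4.238e-05
Gain = 20 log₁₀(4.238e-05) ≈ -87.46 dB
∠L = 0.00° − 163.07° = -163.07°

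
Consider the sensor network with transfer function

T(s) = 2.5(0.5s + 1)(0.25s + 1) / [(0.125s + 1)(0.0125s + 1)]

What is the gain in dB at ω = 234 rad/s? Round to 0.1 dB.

45.5 dB

At ω = 234 rad/s:
zero (1 + j234·0.5) = 1 + j117 → |·| ≈ 117, ∠ ≈ 89.51°
zero (1 + j234·0.25) = 1 + j58.5 → |·| ≈ 58.509, ∠ ≈ 89.02°
pole (1 + j234·0.125) = 1 + j29.25 → |·| ≈ 29.267, ∠ ≈ 88.04°
pole (1 + j234·0.0125) = 1 + j2.925 → |·| ≈ 3.0912, ∠ ≈ 71.13°
|T| = 2.5 · 117 · 58.509 / (29.267 · 3.0912) ≈ 189.17
Gain = 20 log₁₀(189.17) ≈ 45.54 dB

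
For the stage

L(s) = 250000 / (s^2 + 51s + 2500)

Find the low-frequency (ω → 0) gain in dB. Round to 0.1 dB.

L(0) = 250000 / 2500 = 100
20 log₁₀(100) ≈ 40.00 dB

40.0 dB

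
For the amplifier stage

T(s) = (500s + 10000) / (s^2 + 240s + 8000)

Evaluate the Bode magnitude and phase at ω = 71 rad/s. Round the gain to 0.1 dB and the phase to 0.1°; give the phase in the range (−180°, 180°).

Substitute s = j71:
Numerator: 500(j71) + 10000 = 10000 + j35500
Denominator: (j71)^2 + 240(j71) + 8000 = 2959 + j17040
|N| = √(10000² + 35500²) ≈ 36882, ∠N ≈ 74.27°
|D| = √(2959² + 17040²) ≈ 17295, ∠D ≈ 80.15°
|T| = 36882 / 17295 ≈ 2.1325
Gain = 20 log₁₀(2.1325) ≈ 6.58 dB
∠T = 74.27° − 80.15° = -5.88°

6.6 dB, -5.9°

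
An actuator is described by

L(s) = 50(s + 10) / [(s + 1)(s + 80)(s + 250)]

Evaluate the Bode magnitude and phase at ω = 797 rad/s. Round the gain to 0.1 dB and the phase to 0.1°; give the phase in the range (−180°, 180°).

-82.5 dB, -157.5°

At s = jω = j797:
zero (s+10): 10 + j797 → |·| = √(10²+797²) = √635309 ≈ 797.06, ∠ = arctan(797/10) ≈ 89.28°
pole (s+1): 1 + j797 → |·| = √(1²+797²) = √635210 ≈ 797, ∠ = arctan(797/1) ≈ 89.93°
pole (s+80): 80 + j797 → |·| = √(80²+797²) = √641609 ≈ 801, ∠ = arctan(797/80) ≈ 84.27°
pole (s+250): 250 + j797 → |·| = √(250²+797²) = √697709 ≈ 835.29, ∠ = arctan(797/250) ≈ 72.58°
|L| = 50 · 797.06 / 5.3325e+08 ≈ 7.4736e-05
Gain = 20 log₁₀(7.4736e-05) ≈ -82.53 dB
∠L = 89.28° − 246.78° = -157.50°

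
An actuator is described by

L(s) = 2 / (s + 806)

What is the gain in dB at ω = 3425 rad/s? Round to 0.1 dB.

-64.9 dB

At s = jω = j3425:
pole (s+806): 806 + j3425 → |·| = √(806²+3425²) = √12380261 ≈ 3518.6, ∠ = arctan(3425/806) ≈ 76.76°
|L| = 2 / 3518.6 ≈ 0.00056841
Gain = 20 log₁₀(0.00056841) ≈ -64.91 dB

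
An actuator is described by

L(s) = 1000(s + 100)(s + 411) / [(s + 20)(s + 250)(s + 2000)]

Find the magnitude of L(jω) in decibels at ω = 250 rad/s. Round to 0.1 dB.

At s = jω = j250:
zero (s+100): 100 + j250 → |·| = √(100²+250²) = √72500 ≈ 269.26, ∠ = arctan(250/100) ≈ 68.20°
zero (s+411): 411 + j250 → |·| = √(411²+250²) = √231421 ≈ 481.06, ∠ = arctan(250/411) ≈ 31.31°
pole (s+20): 20 + j250 → |·| = √(20²+250²) = √62900 ≈ 250.8, ∠ = arctan(250/20) ≈ 85.43°
pole (s+250): 250 + j250 → |·| = √(250²+250²) = √125000 ≈ 353.55, ∠ = arctan(250/250) ≈ 45.00°
pole (s+2000): 2000 + j250 → |·| = √(2000²+250²) = √4062500 ≈ 2015.6, ∠ = arctan(250/2000) ≈ 7.13°
|L| = 1000 · 1.2953e+05 / 1.7872e+08 ≈ 0.72476
Gain = 20 log₁₀(0.72476) ≈ -2.80 dB

-2.8 dB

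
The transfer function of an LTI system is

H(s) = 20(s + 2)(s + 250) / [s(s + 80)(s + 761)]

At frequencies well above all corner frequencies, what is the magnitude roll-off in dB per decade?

Each pole contributes −20 dB/decade at high frequency; each zero contributes +20 dB/decade.
Net: 2 zero(s) − 3 pole(s) → -20 dB/decade.

-20 dB/decade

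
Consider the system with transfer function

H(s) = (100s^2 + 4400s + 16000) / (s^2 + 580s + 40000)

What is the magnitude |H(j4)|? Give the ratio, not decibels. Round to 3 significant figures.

Substitute s = j4:
Numerator: 100(j4)^2 + 4400(j4) + 16000 = 14400 + j17600
Denominator: (j4)^2 + 580(j4) + 40000 = 39984 + j2320
|N| = √(14400² + 17600²) ≈ 22740, ∠N ≈ 50.71°
|D| = √(39984² + 2320²) ≈ 40051, ∠D ≈ 3.32°
|H| = 22740 / 40051 ≈ 0.56778

0.568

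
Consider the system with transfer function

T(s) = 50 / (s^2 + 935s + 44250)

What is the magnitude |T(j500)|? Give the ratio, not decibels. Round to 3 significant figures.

9.79e-05

Substitute s = j500:
Numerator: 50 = 50 + j0
Denominator: (j500)^2 + 935(j500) + 44250 = -205750 + j467500
|N| = √(50² + 0²) ≈ 50, ∠N ≈ 0.00°
|D| = √(205750² + 467500²) ≈ 5.1077e+05, ∠D ≈ 113.75°
|T| = 50 / 5.1077e+05 ≈ 9.7891e-05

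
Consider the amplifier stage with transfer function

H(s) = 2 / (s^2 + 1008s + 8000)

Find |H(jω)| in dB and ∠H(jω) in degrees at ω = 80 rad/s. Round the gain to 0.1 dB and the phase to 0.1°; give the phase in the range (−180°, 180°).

Substitute s = j80:
Numerator: 2 = 2 + j0
Denominator: (j80)^2 + 1008(j80) + 8000 = 1600 + j80640
|N| = √(2² + 0²) ≈ 2, ∠N ≈ 0.00°
|D| = √(1600² + 80640²) ≈ 80656, ∠D ≈ 88.86°
|H| = 2 / 80656 ≈ 2.4797e-05
Gain = 20 log₁₀(2.4797e-05) ≈ -92.11 dB
∠H = 0.00° − 88.86° = -88.86°

-92.1 dB, -88.9°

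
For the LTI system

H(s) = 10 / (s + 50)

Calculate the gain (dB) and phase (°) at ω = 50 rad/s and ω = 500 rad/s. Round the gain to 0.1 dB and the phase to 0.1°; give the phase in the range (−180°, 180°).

ω = 50: -17.0 dB, -45.0°; ω = 500: -34.0 dB, -84.3°

At s = jω = j50:
pole (s+50): 50 + j50 → |·| = √(50²+50²) = √5000 ≈ 70.711, ∠ = arctan(50/50) ≈ 45.00°
|H| = 10 / 70.711 ≈ 0.14142
Gain = 20 log₁₀(0.14142) ≈ -16.99 dB
∠H = 0.00° − 45.00° = -45.00°

At s = jω = j500:
pole (s+50): 50 + j500 → |·| = √(50²+500²) = √252500 ≈ 502.49, ∠ = arctan(500/50) ≈ 84.29°
|H| = 10 / 502.49 ≈ 0.019901
Gain = 20 log₁₀(0.019901) ≈ -34.02 dB
∠H = 0.00° − 84.29° = -84.29°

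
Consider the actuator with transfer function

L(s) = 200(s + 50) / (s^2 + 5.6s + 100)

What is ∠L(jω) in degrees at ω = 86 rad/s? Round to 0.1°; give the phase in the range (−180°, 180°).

At s = jω = j86:
zero (s+50): 50 + j86 → |·| = √(50²+86²) = √9896 ≈ 99.479, ∠ = arctan(86/50) ≈ 59.83°
quadratic: (j86)² + 5.6·j86 + 100 = -7296 + j481.6 → |·| ≈ 7311.9, ∠ ≈ 176.22°
∠L = 59.83° − 176.22° = -116.39°

-116.4°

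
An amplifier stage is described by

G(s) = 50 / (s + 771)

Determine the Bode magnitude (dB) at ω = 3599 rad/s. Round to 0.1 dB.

At s = jω = j3599:
pole (s+771): 771 + j3599 → |·| = √(771²+3599²) = √13547242 ≈ 3680.7, ∠ = arctan(3599/771) ≈ 77.91°
|G| = 50 / 3680.7 ≈ 0.013584
Gain = 20 log₁₀(0.013584) ≈ -37.34 dB

-37.3 dB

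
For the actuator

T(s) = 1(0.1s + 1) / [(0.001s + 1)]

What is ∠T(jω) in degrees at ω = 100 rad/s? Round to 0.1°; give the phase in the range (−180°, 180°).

At ω = 100 rad/s:
zero (1 + j100·0.1) = 1 + j10 → |·| ≈ 10.05, ∠ ≈ 84.29°
pole (1 + j100·0.001) = 1 + j0.1 → |·| ≈ 1.005, ∠ ≈ 5.71°
∠T = (84.29°) − (5.71°) = 78.58°

78.6°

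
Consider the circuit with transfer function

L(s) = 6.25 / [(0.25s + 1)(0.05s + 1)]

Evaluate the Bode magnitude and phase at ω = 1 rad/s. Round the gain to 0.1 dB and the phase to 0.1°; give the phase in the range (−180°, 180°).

At ω = 1 rad/s:
pole (1 + j1·0.25) = 1 + j0.25 → |·| ≈ 1.0308, ∠ ≈ 14.04°
pole (1 + j1·0.05) = 1 + j0.05 → |·| ≈ 1.0012, ∠ ≈ 2.86°
|L| = 6.25 · 1 / (1.0308 · 1.0012) ≈ 6.056
Gain = 20 log₁₀(6.056) ≈ 15.64 dB
∠L = (0°) − (14.04° + 2.86°) = -16.90°

15.6 dB, -16.9°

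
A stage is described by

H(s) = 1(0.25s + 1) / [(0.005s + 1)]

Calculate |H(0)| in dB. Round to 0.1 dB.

H(0) = 1 · 1 / 1 = 1
20 log₁₀(1) ≈ 0.00 dB

0.0 dB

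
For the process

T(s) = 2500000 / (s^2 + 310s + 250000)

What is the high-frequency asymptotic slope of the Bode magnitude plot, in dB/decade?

Each pole contributes −20 dB/decade at high frequency; each zero contributes +20 dB/decade.
Net: 0 zero(s) − 2 pole(s) → -40 dB/decade.

-40 dB/decade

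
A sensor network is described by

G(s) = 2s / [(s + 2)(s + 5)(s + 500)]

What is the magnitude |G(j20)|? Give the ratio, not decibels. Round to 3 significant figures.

At s = jω = j20:
zero at origin: s = j20 → |·| = 20, ∠ = 90.00°
pole (s+2): 2 + j20 → |·| = √(2²+20²) = √404 ≈ 20.1, ∠ = arctan(20/2) ≈ 84.29°
pole (s+5): 5 + j20 → |·| = √(5²+20²) = √425 ≈ 20.616, ∠ = arctan(20/5) ≈ 75.96°
pole (s+500): 500 + j20 → |·| = √(500²+20²) = √250400 ≈ 500.4, ∠ = arctan(20/500) ≈ 2.29°
|G| = 2 · 20 / 2.0736e+05 ≈ 0.0001929

0.000193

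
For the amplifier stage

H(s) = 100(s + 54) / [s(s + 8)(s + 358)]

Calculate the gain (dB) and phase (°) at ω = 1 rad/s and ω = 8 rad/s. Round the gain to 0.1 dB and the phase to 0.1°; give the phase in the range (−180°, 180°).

ω = 1: 5.4 dB, -96.2°; ω = 8: -15.5 dB, -127.9°

At s = jω = j1:
zero (s+54): 54 + j1 → |·| = √(54²+1²) = √2917 ≈ 54.009, ∠ = arctan(1/54) ≈ 1.06°
pole (s+8): 8 + j1 → |·| = √(8²+1²) = √65 ≈ 8.0623, ∠ = arctan(1/8) ≈ 7.13°
pole (s+358): 358 + j1 → |·| = √(358²+1²) = √128165 ≈ 358, ∠ = arctan(1/358) ≈ 0.16°
pole at origin: |s| = 1, ∠ = 90.00° (in denominator)
|H| = 100 · 54.009 / 2886.3 ≈ 1.8712
Gain = 20 log₁₀(1.8712) ≈ 5.44 dB
∠H = 1.06° − 97.29° = -96.23°

At s = jω = j8:
zero (s+54): 54 + j8 → |·| = √(54²+8²) = √2980 ≈ 54.589, ∠ = arctan(8/54) ≈ 8.43°
pole (s+8): 8 + j8 → |·| = √(8²+8²) = √128 ≈ 11.314, ∠ = arctan(8/8) ≈ 45.00°
pole (s+358): 358 + j8 → |·| = √(358²+8²) = √128228 ≈ 358.09, ∠ = arctan(8/358) ≈ 1.28°
pole at origin: |s| = 8, ∠ = 90.00° (in denominator)
|H| = 100 · 54.589 / 32411 ≈ 0.16843
Gain = 20 log₁₀(0.16843) ≈ -15.47 dB
∠H = 8.43° − 136.28° = -127.85°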